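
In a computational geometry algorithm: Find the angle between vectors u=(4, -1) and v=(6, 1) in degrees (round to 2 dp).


u.v = 23, |u| = sqrt(17) = 4.1231, |v| = sqrt(37) = 6.0828
cos(theta) = u.v/(|u||v|) = 23/sqrt(629) = 0.91707
theta = acos(0.91707) = 23.5 degrees

23.5 degrees


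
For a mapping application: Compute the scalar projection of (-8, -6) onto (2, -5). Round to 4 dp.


u.v = 14, |v| = sqrt(29) = 5.3852
Scalar projection = u.v / |v| = 14 / sqrt(29) = 2.5997

2.5997


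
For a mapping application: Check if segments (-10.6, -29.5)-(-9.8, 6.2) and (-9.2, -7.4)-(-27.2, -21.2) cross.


Cross products: d1=378.48, d2=-253.08, d3=-32.3, d4=599.26
d1*d2 < 0 and d3*d4 < 0? yes

Yes, they intersect


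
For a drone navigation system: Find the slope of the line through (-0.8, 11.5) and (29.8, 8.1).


slope = (y2-y1)/(x2-x1) = (8.1-11.5)/(29.8-(-0.8)) = (-3.4)/30.6 = -0.1111

-0.1111


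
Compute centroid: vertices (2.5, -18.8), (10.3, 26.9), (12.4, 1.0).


Centroid = ((x_A+x_B+x_C)/3, (y_A+y_B+y_C)/3)
= ((2.5+10.3+12.4)/3, ((-18.8)+26.9+1)/3)
= (8.4, 3.0333)

(8.4, 3.0333)


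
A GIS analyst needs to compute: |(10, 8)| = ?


|u| = sqrt(10^2 + 8^2) = sqrt(164) = 12.8062

12.8062


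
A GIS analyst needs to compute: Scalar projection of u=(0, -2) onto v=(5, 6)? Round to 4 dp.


u.v = -12, |v| = sqrt(61) = 7.8102
Scalar projection = u.v / |v| = -12 / sqrt(61) = -1.5364

-1.5364


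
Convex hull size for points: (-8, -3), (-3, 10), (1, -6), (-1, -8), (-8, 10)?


Convex hull vertices (CCW): (-8, -3), (-1, -8), (1, -6), (-3, 10), (-8, 10)
Count = 5

5


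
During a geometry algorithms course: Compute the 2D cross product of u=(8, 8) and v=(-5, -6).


u x v = u_x*v_y - u_y*v_x = 8*(-6) - 8*(-5)
= (-48) - (-40) = -8

-8


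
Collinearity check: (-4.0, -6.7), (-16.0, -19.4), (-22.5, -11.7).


Cross product: ((-16)-(-4))*((-11.7)-(-6.7)) - ((-19.4)-(-6.7))*((-22.5)-(-4))
= -174.95

No, not collinear


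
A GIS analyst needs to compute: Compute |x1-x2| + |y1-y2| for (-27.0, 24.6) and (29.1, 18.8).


|(-27)-29.1| + |24.6-18.8| = 56.1 + 5.8 = 61.9

61.9


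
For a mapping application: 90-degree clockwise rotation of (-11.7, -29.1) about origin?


90° CW: (x,y) -> (y, -x)
(-11.7,-29.1) -> (-29.1, 11.7)

(-29.1, 11.7)


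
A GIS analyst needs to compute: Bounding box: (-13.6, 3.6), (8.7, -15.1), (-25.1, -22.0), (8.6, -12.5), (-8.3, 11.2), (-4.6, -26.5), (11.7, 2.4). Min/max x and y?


x range: [-25.1, 11.7]
y range: [-26.5, 11.2]
Bounding box: (-25.1,-26.5) to (11.7,11.2)

(-25.1,-26.5) to (11.7,11.2)


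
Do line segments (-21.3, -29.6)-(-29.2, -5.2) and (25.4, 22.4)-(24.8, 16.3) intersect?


Cross products: d1=-253.67, d2=-316.5, d3=-1550.28, d4=-1487.45
d1*d2 < 0 and d3*d4 < 0? no

No, they don't intersect


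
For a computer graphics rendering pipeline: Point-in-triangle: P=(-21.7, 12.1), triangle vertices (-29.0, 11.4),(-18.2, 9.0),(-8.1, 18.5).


Cross products: AB x AP = 25.08, BC x BP = 64.56, CA x CP = 37.2
All same sign? yes

Yes, inside


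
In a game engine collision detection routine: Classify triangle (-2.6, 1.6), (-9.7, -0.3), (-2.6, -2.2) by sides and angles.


Side lengths squared: AB^2=54.02, BC^2=54.02, CA^2=14.44
Sorted: [14.44, 54.02, 54.02]
By sides: Isosceles, By angles: Acute

Isosceles, Acute


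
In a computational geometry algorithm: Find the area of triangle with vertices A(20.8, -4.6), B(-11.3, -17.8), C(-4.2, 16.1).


Area = |x_A(y_B-y_C) + x_B(y_C-y_A) + x_C(y_A-y_B)|/2
= |(-705.12) + (-233.91) + (-55.44)|/2
= 994.47/2 = 497.235

497.235


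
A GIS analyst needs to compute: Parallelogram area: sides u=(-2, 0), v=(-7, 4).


|u x v| = |(-2)*4 - 0*(-7)|
= |(-8) - 0| = 8

8


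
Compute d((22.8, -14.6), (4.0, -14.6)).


dx=-18.8, dy=0
d^2 = (-18.8)^2 + 0^2 = 353.44
d = sqrt(353.44) = 18.8

18.8


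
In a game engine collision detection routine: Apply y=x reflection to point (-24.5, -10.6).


Reflection over y=x: (x,y) -> (y,x)
(-24.5, -10.6) -> (-10.6, -24.5)

(-10.6, -24.5)


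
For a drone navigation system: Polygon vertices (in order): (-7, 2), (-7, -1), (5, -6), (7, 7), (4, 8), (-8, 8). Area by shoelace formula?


Shoelace sum: ((-7)*(-1) - (-7)*2) + ((-7)*(-6) - 5*(-1)) + (5*7 - 7*(-6)) + (7*8 - 4*7) + (4*8 - (-8)*8) + ((-8)*2 - (-7)*8)
= 309
Area = |309|/2 = 154.5

154.5


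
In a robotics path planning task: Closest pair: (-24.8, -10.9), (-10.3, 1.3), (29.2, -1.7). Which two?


d(P0,P1) = 18.9497, d(P0,P2) = 54.7781, d(P1,P2) = 39.6138
Closest: P0 and P1

Closest pair: (-24.8, -10.9) and (-10.3, 1.3), distance = 18.9497


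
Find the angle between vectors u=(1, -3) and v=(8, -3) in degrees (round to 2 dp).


u.v = 17, |u| = sqrt(10) = 3.1623, |v| = sqrt(73) = 8.544
cos(theta) = u.v/(|u||v|) = 17/sqrt(730) = 0.629198
theta = acos(0.629198) = 51.01 degrees

51.01 degrees


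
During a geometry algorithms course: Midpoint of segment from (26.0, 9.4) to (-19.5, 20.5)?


M = ((26+(-19.5))/2, (9.4+20.5)/2)
= (3.25, 14.95)

(3.25, 14.95)


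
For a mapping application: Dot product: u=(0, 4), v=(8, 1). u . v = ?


u . v = u_x*v_x + u_y*v_y = 0*8 + 4*1
= 0 + 4 = 4

4


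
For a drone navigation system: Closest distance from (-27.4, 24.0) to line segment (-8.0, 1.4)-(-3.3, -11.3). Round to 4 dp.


Project P onto AB: t = 0 (clamped to [0,1])
Closest point on segment: (-8, 1.4)
Distance: 29.7846

29.7846


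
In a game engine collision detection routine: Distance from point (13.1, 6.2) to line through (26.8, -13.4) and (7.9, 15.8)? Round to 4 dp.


|cross product| = 29.6
|line direction| = sqrt(1209.85) = 34.7829
Distance = 29.6/sqrt(1209.85) = 0.851

0.851


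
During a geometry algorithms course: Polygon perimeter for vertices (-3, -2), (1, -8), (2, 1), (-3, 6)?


Sides: (-3, -2)->(1, -8): sqrt(52) = 7.211103, (1, -8)->(2, 1): sqrt(82) = 9.055385, (2, 1)->(-3, 6): sqrt(50) = 7.071068, (-3, 6)->(-3, -2): sqrt(64) = 8
Sum = 31.337556
Perimeter = 31.3376

31.3376


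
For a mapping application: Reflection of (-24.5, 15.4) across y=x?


Reflection over y=x: (x,y) -> (y,x)
(-24.5, 15.4) -> (15.4, -24.5)

(15.4, -24.5)


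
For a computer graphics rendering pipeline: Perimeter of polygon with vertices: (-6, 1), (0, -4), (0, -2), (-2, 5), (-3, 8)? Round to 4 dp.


Sides: (-6, 1)->(0, -4): sqrt(61) = 7.81025, (0, -4)->(0, -2): sqrt(4) = 2, (0, -2)->(-2, 5): sqrt(53) = 7.28011, (-2, 5)->(-3, 8): sqrt(10) = 3.162278, (-3, 8)->(-6, 1): sqrt(58) = 7.615773
Sum = 27.868411
Perimeter = 27.8684

27.8684


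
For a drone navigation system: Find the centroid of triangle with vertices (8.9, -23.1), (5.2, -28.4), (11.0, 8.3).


Centroid = ((x_A+x_B+x_C)/3, (y_A+y_B+y_C)/3)
= ((8.9+5.2+11)/3, ((-23.1)+(-28.4)+8.3)/3)
= (8.3667, -14.4)

(8.3667, -14.4)


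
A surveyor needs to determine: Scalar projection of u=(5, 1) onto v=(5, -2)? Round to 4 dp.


u.v = 23, |v| = sqrt(29) = 5.3852
Scalar projection = u.v / |v| = 23 / sqrt(29) = 4.271

4.271


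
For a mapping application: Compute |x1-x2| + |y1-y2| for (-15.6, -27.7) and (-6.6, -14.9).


|(-15.6)-(-6.6)| + |(-27.7)-(-14.9)| = 9 + 12.8 = 21.8

21.8


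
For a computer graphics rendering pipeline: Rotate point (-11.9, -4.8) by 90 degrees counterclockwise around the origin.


90° CCW: (x,y) -> (-y, x)
(-11.9,-4.8) -> (4.8, -11.9)

(4.8, -11.9)


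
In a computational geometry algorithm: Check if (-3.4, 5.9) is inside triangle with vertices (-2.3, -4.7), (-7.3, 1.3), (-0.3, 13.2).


Cross products: AB x AP = -46.4, BC x BP = -14.21, CA x CP = -40.89
All same sign? yes

Yes, inside


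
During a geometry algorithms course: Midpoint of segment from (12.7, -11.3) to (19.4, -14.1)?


M = ((12.7+19.4)/2, ((-11.3)+(-14.1))/2)
= (16.05, -12.7)

(16.05, -12.7)


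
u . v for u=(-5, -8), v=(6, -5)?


u . v = u_x*v_x + u_y*v_y = (-5)*6 + (-8)*(-5)
= (-30) + 40 = 10

10


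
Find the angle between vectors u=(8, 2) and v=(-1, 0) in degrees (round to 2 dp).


u.v = -8, |u| = sqrt(68) = 8.2462, |v| = sqrt(1) = 1
cos(theta) = u.v/(|u||v|) = -8/sqrt(68) = -0.970143
theta = acos(-0.970143) = 165.96 degrees

165.96 degrees


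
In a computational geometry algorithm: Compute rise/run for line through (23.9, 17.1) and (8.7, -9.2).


slope = (y2-y1)/(x2-x1) = ((-9.2)-17.1)/(8.7-23.9) = (-26.3)/(-15.2) = 1.7303

1.7303


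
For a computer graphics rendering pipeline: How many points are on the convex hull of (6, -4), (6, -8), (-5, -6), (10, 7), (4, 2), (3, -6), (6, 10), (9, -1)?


Convex hull vertices (CCW): (-5, -6), (6, -8), (9, -1), (10, 7), (6, 10)
Count = 5

5


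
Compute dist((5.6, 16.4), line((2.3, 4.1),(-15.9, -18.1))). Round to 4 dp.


|cross product| = 150.6
|line direction| = sqrt(824.08) = 28.7068
Distance = 150.6/sqrt(824.08) = 5.2461

5.2461


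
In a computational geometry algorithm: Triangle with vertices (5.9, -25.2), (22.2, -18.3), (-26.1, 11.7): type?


Side lengths squared: AB^2=313.3, BC^2=3232.89, CA^2=2385.61
Sorted: [313.3, 2385.61, 3232.89]
By sides: Scalene, By angles: Obtuse

Scalene, Obtuse


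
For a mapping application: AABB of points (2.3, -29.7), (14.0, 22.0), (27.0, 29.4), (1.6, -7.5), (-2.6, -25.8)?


x range: [-2.6, 27]
y range: [-29.7, 29.4]
Bounding box: (-2.6,-29.7) to (27,29.4)

(-2.6,-29.7) to (27,29.4)


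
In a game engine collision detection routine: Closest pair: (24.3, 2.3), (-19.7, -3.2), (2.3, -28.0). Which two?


d(P0,P1) = 44.3424, d(P0,P2) = 37.4445, d(P1,P2) = 33.1518
Closest: P1 and P2

Closest pair: (-19.7, -3.2) and (2.3, -28.0), distance = 33.1518


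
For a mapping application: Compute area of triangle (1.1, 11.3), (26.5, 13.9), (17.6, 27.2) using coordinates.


Area = |x_A(y_B-y_C) + x_B(y_C-y_A) + x_C(y_A-y_B)|/2
= |(-14.63) + 421.35 + (-45.76)|/2
= 360.96/2 = 180.48

180.48


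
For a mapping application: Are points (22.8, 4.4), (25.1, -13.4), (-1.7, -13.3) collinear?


Cross product: (25.1-22.8)*((-13.3)-4.4) - ((-13.4)-4.4)*((-1.7)-22.8)
= -476.81

No, not collinear


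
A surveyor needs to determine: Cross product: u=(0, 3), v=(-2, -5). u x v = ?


u x v = u_x*v_y - u_y*v_x = 0*(-5) - 3*(-2)
= 0 - (-6) = 6

6


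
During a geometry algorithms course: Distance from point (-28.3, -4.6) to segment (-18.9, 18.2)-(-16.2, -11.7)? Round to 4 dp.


Project P onto AB: t = 0.7282 (clamped to [0,1])
Closest point on segment: (-16.9338, -3.5736)
Distance: 11.4124

11.4124


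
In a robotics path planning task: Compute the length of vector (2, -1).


|u| = sqrt(2^2 + (-1)^2) = sqrt(5) = 2.2361

2.2361


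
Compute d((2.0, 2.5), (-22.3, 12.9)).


dx=-24.3, dy=10.4
d^2 = (-24.3)^2 + 10.4^2 = 698.65
d = sqrt(698.65) = 26.432

26.432


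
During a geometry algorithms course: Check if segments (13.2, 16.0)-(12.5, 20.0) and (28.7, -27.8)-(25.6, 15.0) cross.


Cross products: d1=527.62, d2=545.18, d3=-31.34, d4=-48.9
d1*d2 < 0 and d3*d4 < 0? no

No, they don't intersect


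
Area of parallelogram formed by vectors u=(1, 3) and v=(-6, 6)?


|u x v| = |1*6 - 3*(-6)|
= |6 - (-18)| = 24

24


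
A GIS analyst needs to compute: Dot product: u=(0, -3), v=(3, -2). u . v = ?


u . v = u_x*v_x + u_y*v_y = 0*3 + (-3)*(-2)
= 0 + 6 = 6

6


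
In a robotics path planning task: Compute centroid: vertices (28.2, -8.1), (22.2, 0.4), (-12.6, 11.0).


Centroid = ((x_A+x_B+x_C)/3, (y_A+y_B+y_C)/3)
= ((28.2+22.2+(-12.6))/3, ((-8.1)+0.4+11)/3)
= (12.6, 1.1)

(12.6, 1.1)


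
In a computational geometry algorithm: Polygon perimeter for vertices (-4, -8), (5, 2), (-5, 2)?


Sides: (-4, -8)->(5, 2): sqrt(181) = 13.453624, (5, 2)->(-5, 2): sqrt(100) = 10, (-5, 2)->(-4, -8): sqrt(101) = 10.049876
Sum = 33.5035
Perimeter = 33.5035

33.5035


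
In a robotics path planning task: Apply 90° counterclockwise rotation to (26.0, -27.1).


90° CCW: (x,y) -> (-y, x)
(26,-27.1) -> (27.1, 26)

(27.1, 26)


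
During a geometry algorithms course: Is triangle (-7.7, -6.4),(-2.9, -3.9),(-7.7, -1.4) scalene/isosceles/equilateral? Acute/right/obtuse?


Side lengths squared: AB^2=29.29, BC^2=29.29, CA^2=25
Sorted: [25, 29.29, 29.29]
By sides: Isosceles, By angles: Acute

Isosceles, Acute


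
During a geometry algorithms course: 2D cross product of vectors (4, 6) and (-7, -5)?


u x v = u_x*v_y - u_y*v_x = 4*(-5) - 6*(-7)
= (-20) - (-42) = 22

22


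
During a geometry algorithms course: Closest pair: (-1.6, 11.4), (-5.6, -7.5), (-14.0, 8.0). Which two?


d(P0,P1) = 19.3186, d(P0,P2) = 12.8577, d(P1,P2) = 17.6298
Closest: P0 and P2

Closest pair: (-1.6, 11.4) and (-14.0, 8.0), distance = 12.8577


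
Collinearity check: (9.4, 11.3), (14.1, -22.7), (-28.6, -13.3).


Cross product: (14.1-9.4)*((-13.3)-11.3) - ((-22.7)-11.3)*((-28.6)-9.4)
= -1407.62

No, not collinear


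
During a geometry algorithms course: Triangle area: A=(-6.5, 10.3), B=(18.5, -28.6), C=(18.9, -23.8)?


Area = |x_A(y_B-y_C) + x_B(y_C-y_A) + x_C(y_A-y_B)|/2
= |31.2 + (-630.85) + 735.21|/2
= 135.56/2 = 67.78

67.78


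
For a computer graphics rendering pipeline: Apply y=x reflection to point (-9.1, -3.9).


Reflection over y=x: (x,y) -> (y,x)
(-9.1, -3.9) -> (-3.9, -9.1)

(-3.9, -9.1)


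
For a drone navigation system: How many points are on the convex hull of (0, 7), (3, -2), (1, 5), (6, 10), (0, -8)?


Convex hull vertices (CCW): (0, -8), (3, -2), (6, 10), (0, 7)
Count = 4

4


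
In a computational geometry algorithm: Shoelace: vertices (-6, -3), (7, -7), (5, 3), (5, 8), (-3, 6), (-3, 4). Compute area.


Shoelace sum: ((-6)*(-7) - 7*(-3)) + (7*3 - 5*(-7)) + (5*8 - 5*3) + (5*6 - (-3)*8) + ((-3)*4 - (-3)*6) + ((-3)*(-3) - (-6)*4)
= 237
Area = |237|/2 = 118.5

118.5


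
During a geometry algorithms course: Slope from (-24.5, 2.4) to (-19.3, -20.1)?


slope = (y2-y1)/(x2-x1) = ((-20.1)-2.4)/((-19.3)-(-24.5)) = (-22.5)/5.2 = -4.3269

-4.3269


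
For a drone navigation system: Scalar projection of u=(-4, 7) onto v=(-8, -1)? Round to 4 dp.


u.v = 25, |v| = sqrt(65) = 8.0623
Scalar projection = u.v / |v| = 25 / sqrt(65) = 3.1009

3.1009


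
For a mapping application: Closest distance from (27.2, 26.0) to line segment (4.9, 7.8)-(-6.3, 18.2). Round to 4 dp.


Project P onto AB: t = 0 (clamped to [0,1])
Closest point on segment: (4.9, 7.8)
Distance: 28.7842

28.7842


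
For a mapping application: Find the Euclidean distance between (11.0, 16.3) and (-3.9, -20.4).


dx=-14.9, dy=-36.7
d^2 = (-14.9)^2 + (-36.7)^2 = 1568.9
d = sqrt(1568.9) = 39.6093

39.6093


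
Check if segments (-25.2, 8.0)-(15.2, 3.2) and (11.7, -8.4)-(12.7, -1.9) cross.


Cross products: d1=256.25, d2=-11.15, d3=-485.44, d4=-218.04
d1*d2 < 0 and d3*d4 < 0? no

No, they don't intersect


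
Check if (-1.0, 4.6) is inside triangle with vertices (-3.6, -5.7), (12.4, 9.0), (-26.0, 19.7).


Cross products: AB x AP = 126.58, BC x BP = 312.34, CA x CP = 296.76
All same sign? yes

Yes, inside


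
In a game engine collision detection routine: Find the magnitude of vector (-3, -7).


|u| = sqrt((-3)^2 + (-7)^2) = sqrt(58) = 7.6158

7.6158


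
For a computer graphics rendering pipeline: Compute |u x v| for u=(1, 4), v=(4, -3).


|u x v| = |1*(-3) - 4*4|
= |(-3) - 16| = 19

19


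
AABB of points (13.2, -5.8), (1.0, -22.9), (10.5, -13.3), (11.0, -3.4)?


x range: [1, 13.2]
y range: [-22.9, -3.4]
Bounding box: (1,-22.9) to (13.2,-3.4)

(1,-22.9) to (13.2,-3.4)


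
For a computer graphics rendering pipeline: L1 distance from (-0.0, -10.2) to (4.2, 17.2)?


|0-4.2| + |(-10.2)-17.2| = 4.2 + 27.4 = 31.6

31.6


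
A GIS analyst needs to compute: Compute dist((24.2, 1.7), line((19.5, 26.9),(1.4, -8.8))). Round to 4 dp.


|cross product| = 623.91
|line direction| = sqrt(1602.1) = 40.0262
Distance = 623.91/sqrt(1602.1) = 15.5875

15.5875


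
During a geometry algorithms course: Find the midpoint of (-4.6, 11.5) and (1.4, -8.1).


M = (((-4.6)+1.4)/2, (11.5+(-8.1))/2)
= (-1.6, 1.7)

(-1.6, 1.7)


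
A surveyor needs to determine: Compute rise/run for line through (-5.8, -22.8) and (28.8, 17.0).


slope = (y2-y1)/(x2-x1) = (17-(-22.8))/(28.8-(-5.8)) = 39.8/34.6 = 1.1503

1.1503


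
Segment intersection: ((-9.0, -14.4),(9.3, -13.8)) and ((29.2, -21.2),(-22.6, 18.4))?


Cross products: d1=1160.48, d2=404.72, d3=-147.36, d4=608.4
d1*d2 < 0 and d3*d4 < 0? no

No, they don't intersect


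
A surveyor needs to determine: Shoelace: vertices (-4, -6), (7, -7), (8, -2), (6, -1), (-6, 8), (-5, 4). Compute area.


Shoelace sum: ((-4)*(-7) - 7*(-6)) + (7*(-2) - 8*(-7)) + (8*(-1) - 6*(-2)) + (6*8 - (-6)*(-1)) + ((-6)*4 - (-5)*8) + ((-5)*(-6) - (-4)*4)
= 220
Area = |220|/2 = 110

110


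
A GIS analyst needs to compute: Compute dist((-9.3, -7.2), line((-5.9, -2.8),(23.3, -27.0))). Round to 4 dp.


|cross product| = 210.76
|line direction| = sqrt(1438.28) = 37.9247
Distance = 210.76/sqrt(1438.28) = 5.5573

5.5573


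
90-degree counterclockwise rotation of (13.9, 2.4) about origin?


90° CCW: (x,y) -> (-y, x)
(13.9,2.4) -> (-2.4, 13.9)

(-2.4, 13.9)


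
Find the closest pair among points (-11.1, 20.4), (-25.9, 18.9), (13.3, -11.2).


d(P0,P1) = 14.8758, d(P0,P2) = 39.9239, d(P1,P2) = 49.4232
Closest: P0 and P1

Closest pair: (-11.1, 20.4) and (-25.9, 18.9), distance = 14.8758


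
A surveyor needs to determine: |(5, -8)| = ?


|u| = sqrt(5^2 + (-8)^2) = sqrt(89) = 9.434

9.434


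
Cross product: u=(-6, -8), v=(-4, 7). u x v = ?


u x v = u_x*v_y - u_y*v_x = (-6)*7 - (-8)*(-4)
= (-42) - 32 = -74

-74


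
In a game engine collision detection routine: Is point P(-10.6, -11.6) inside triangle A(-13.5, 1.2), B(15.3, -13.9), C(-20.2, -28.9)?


Cross products: AB x AP = -324.85, BC x BP = -470.15, CA x CP = -173.05
All same sign? yes

Yes, inside


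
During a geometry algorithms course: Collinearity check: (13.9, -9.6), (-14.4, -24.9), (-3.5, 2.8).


Cross product: ((-14.4)-13.9)*(2.8-(-9.6)) - ((-24.9)-(-9.6))*((-3.5)-13.9)
= -617.14

No, not collinear


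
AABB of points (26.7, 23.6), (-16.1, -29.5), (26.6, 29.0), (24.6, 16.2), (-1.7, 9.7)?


x range: [-16.1, 26.7]
y range: [-29.5, 29]
Bounding box: (-16.1,-29.5) to (26.7,29)

(-16.1,-29.5) to (26.7,29)


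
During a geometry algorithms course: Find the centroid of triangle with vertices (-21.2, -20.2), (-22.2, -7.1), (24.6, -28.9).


Centroid = ((x_A+x_B+x_C)/3, (y_A+y_B+y_C)/3)
= (((-21.2)+(-22.2)+24.6)/3, ((-20.2)+(-7.1)+(-28.9))/3)
= (-6.2667, -18.7333)

(-6.2667, -18.7333)


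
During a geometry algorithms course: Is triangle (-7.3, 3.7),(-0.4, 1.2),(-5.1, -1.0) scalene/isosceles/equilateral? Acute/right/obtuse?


Side lengths squared: AB^2=53.86, BC^2=26.93, CA^2=26.93
Sorted: [26.93, 26.93, 53.86]
By sides: Isosceles, By angles: Right

Isosceles, Right


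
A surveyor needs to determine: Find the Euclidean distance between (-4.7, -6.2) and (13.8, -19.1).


dx=18.5, dy=-12.9
d^2 = 18.5^2 + (-12.9)^2 = 508.66
d = sqrt(508.66) = 22.5535

22.5535


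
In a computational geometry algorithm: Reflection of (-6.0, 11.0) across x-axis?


Reflection over x-axis: (x,y) -> (x,-y)
(-6, 11) -> (-6, -11)

(-6, -11)


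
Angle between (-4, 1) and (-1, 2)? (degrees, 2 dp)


u.v = 6, |u| = sqrt(17) = 4.1231, |v| = sqrt(5) = 2.2361
cos(theta) = u.v/(|u||v|) = 6/sqrt(85) = 0.650791
theta = acos(0.650791) = 49.4 degrees

49.4 degrees


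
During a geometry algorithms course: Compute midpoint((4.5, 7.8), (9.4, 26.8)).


M = ((4.5+9.4)/2, (7.8+26.8)/2)
= (6.95, 17.3)

(6.95, 17.3)


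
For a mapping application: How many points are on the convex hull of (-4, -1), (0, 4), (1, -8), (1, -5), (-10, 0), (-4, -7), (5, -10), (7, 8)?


Convex hull vertices (CCW): (-10, 0), (-4, -7), (5, -10), (7, 8)
Count = 4

4


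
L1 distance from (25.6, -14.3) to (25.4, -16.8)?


|25.6-25.4| + |(-14.3)-(-16.8)| = 0.2 + 2.5 = 2.7

2.7


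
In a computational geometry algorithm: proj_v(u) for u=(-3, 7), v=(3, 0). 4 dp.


u.v = -9, |v| = sqrt(9) = 3
Scalar projection = u.v / |v| = -9 / sqrt(9) = -3

-3


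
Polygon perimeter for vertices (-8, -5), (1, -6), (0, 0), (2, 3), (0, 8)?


Sides: (-8, -5)->(1, -6): sqrt(82) = 9.055385, (1, -6)->(0, 0): sqrt(37) = 6.082763, (0, 0)->(2, 3): sqrt(13) = 3.605551, (2, 3)->(0, 8): sqrt(29) = 5.385165, (0, 8)->(-8, -5): sqrt(233) = 15.264338
Sum = 39.393202
Perimeter = 39.3932

39.3932


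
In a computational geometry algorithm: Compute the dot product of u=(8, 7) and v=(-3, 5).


u . v = u_x*v_x + u_y*v_y = 8*(-3) + 7*5
= (-24) + 35 = 11

11


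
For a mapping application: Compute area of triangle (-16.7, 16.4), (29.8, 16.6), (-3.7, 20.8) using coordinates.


Area = |x_A(y_B-y_C) + x_B(y_C-y_A) + x_C(y_A-y_B)|/2
= |70.14 + 131.12 + 0.74|/2
= 202/2 = 101

101


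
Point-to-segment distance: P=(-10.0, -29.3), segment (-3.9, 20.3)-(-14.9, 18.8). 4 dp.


Project P onto AB: t = 1 (clamped to [0,1])
Closest point on segment: (-14.9, 18.8)
Distance: 48.3489

48.3489


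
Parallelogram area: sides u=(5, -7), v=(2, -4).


|u x v| = |5*(-4) - (-7)*2|
= |(-20) - (-14)| = 6

6


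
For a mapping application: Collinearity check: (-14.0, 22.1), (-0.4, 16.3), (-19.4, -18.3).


Cross product: ((-0.4)-(-14))*((-18.3)-22.1) - (16.3-22.1)*((-19.4)-(-14))
= -580.76

No, not collinear


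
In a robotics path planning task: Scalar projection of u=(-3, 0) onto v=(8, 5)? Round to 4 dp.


u.v = -24, |v| = sqrt(89) = 9.434
Scalar projection = u.v / |v| = -24 / sqrt(89) = -2.544

-2.544


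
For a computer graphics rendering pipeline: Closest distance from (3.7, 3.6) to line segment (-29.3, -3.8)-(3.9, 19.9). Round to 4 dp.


Project P onto AB: t = 0.7638 (clamped to [0,1])
Closest point on segment: (-3.9404, 14.3031)
Distance: 13.1504

13.1504


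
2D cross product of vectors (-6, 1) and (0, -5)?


u x v = u_x*v_y - u_y*v_x = (-6)*(-5) - 1*0
= 30 - 0 = 30

30


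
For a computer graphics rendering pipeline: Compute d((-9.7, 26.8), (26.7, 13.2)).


dx=36.4, dy=-13.6
d^2 = 36.4^2 + (-13.6)^2 = 1509.92
d = sqrt(1509.92) = 38.8577

38.8577


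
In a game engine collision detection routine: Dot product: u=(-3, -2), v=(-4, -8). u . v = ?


u . v = u_x*v_x + u_y*v_y = (-3)*(-4) + (-2)*(-8)
= 12 + 16 = 28

28


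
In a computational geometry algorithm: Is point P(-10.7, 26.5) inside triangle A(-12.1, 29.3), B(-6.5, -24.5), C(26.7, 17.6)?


Cross products: AB x AP = 59.64, BC x BP = 1870.02, CA x CP = 92.26
All same sign? yes

Yes, inside


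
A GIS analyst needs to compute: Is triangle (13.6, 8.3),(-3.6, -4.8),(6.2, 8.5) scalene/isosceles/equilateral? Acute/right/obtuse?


Side lengths squared: AB^2=467.45, BC^2=272.93, CA^2=54.8
Sorted: [54.8, 272.93, 467.45]
By sides: Scalene, By angles: Obtuse

Scalene, Obtuse


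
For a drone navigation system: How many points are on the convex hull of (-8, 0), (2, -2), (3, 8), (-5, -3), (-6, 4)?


Convex hull vertices (CCW): (-8, 0), (-5, -3), (2, -2), (3, 8), (-6, 4)
Count = 5

5


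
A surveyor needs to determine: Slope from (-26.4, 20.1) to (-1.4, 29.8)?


slope = (y2-y1)/(x2-x1) = (29.8-20.1)/((-1.4)-(-26.4)) = 9.7/25 = 0.388

0.388


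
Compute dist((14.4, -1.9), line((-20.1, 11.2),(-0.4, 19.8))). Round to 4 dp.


|cross product| = 554.77
|line direction| = sqrt(462.05) = 21.4953
Distance = 554.77/sqrt(462.05) = 25.8088

25.8088


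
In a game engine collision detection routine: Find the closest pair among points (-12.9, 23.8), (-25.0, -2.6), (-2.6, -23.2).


d(P0,P1) = 29.0408, d(P0,P2) = 48.1154, d(P1,P2) = 30.4322
Closest: P0 and P1

Closest pair: (-12.9, 23.8) and (-25.0, -2.6), distance = 29.0408


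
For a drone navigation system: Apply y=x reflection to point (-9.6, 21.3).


Reflection over y=x: (x,y) -> (y,x)
(-9.6, 21.3) -> (21.3, -9.6)

(21.3, -9.6)


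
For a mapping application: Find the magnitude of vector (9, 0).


|u| = sqrt(9^2 + 0^2) = sqrt(81) = 9

9


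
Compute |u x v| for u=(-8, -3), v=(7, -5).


|u x v| = |(-8)*(-5) - (-3)*7|
= |40 - (-21)| = 61

61


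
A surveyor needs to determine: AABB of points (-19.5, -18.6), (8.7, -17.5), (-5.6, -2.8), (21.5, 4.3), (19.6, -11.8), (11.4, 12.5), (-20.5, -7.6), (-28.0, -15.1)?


x range: [-28, 21.5]
y range: [-18.6, 12.5]
Bounding box: (-28,-18.6) to (21.5,12.5)

(-28,-18.6) to (21.5,12.5)


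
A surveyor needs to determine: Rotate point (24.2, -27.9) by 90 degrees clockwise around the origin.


90° CW: (x,y) -> (y, -x)
(24.2,-27.9) -> (-27.9, -24.2)

(-27.9, -24.2)


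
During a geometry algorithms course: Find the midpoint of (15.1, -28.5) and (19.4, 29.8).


M = ((15.1+19.4)/2, ((-28.5)+29.8)/2)
= (17.25, 0.65)

(17.25, 0.65)


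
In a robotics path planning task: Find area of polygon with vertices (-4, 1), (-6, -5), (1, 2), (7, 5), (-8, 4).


Shoelace sum: ((-4)*(-5) - (-6)*1) + ((-6)*2 - 1*(-5)) + (1*5 - 7*2) + (7*4 - (-8)*5) + ((-8)*1 - (-4)*4)
= 86
Area = |86|/2 = 43

43


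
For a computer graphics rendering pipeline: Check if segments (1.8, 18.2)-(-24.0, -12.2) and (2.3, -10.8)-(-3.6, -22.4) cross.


Cross products: d1=-176.9, d2=-296.82, d3=763.4, d4=883.32
d1*d2 < 0 and d3*d4 < 0? no

No, they don't intersect


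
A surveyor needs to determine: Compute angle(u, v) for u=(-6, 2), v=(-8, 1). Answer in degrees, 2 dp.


u.v = 50, |u| = sqrt(40) = 6.3246, |v| = sqrt(65) = 8.0623
cos(theta) = u.v/(|u||v|) = 50/sqrt(2600) = 0.980581
theta = acos(0.980581) = 11.31 degrees

11.31 degrees


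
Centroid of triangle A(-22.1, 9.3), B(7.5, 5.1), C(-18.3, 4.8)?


Centroid = ((x_A+x_B+x_C)/3, (y_A+y_B+y_C)/3)
= (((-22.1)+7.5+(-18.3))/3, (9.3+5.1+4.8)/3)
= (-10.9667, 6.4)

(-10.9667, 6.4)


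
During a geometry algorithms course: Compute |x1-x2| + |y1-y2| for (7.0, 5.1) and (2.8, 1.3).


|7-2.8| + |5.1-1.3| = 4.2 + 3.8 = 8

8


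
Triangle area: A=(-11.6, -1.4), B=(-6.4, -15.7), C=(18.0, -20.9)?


Area = |x_A(y_B-y_C) + x_B(y_C-y_A) + x_C(y_A-y_B)|/2
= |(-60.32) + 124.8 + 257.4|/2
= 321.88/2 = 160.94

160.94


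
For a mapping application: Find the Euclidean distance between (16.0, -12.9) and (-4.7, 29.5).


dx=-20.7, dy=42.4
d^2 = (-20.7)^2 + 42.4^2 = 2226.25
d = sqrt(2226.25) = 47.1832

47.1832


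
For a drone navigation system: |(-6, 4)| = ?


|u| = sqrt((-6)^2 + 4^2) = sqrt(52) = 7.2111

7.2111


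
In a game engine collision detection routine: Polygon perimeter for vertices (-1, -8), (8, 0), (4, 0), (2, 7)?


Sides: (-1, -8)->(8, 0): sqrt(145) = 12.041595, (8, 0)->(4, 0): sqrt(16) = 4, (4, 0)->(2, 7): sqrt(53) = 7.28011, (2, 7)->(-1, -8): sqrt(234) = 15.297059
Sum = 38.618764
Perimeter = 38.6188

38.6188


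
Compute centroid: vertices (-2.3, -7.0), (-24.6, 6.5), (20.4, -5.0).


Centroid = ((x_A+x_B+x_C)/3, (y_A+y_B+y_C)/3)
= (((-2.3)+(-24.6)+20.4)/3, ((-7)+6.5+(-5))/3)
= (-2.1667, -1.8333)

(-2.1667, -1.8333)


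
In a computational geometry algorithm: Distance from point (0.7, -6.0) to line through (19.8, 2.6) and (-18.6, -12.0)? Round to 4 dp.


|cross product| = 51.38
|line direction| = sqrt(1687.72) = 41.0819
Distance = 51.38/sqrt(1687.72) = 1.2507

1.2507


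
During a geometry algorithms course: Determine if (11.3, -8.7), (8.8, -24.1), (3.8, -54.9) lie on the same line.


Cross product: (8.8-11.3)*((-54.9)-(-8.7)) - ((-24.1)-(-8.7))*(3.8-11.3)
= 0

Yes, collinear


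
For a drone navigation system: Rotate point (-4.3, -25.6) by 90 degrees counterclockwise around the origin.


90° CCW: (x,y) -> (-y, x)
(-4.3,-25.6) -> (25.6, -4.3)

(25.6, -4.3)


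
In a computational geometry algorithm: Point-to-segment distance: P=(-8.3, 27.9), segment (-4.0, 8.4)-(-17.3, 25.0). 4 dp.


Project P onto AB: t = 0.8418 (clamped to [0,1])
Closest point on segment: (-15.1965, 22.3745)
Distance: 8.837

8.837


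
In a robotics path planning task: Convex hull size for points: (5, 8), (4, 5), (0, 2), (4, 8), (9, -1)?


Convex hull vertices (CCW): (0, 2), (9, -1), (5, 8), (4, 8)
Count = 4

4


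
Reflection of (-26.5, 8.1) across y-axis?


Reflection over y-axis: (x,y) -> (-x,y)
(-26.5, 8.1) -> (26.5, 8.1)

(26.5, 8.1)


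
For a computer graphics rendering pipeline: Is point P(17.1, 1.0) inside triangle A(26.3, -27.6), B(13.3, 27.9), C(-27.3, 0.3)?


Cross products: AB x AP = 138.8, BC x BP = 1197.02, CA x CP = 1276.28
All same sign? yes

Yes, inside


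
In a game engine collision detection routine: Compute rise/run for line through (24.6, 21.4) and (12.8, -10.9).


slope = (y2-y1)/(x2-x1) = ((-10.9)-21.4)/(12.8-24.6) = (-32.3)/(-11.8) = 2.7373

2.7373


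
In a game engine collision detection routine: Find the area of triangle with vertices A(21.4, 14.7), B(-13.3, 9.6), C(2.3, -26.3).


Area = |x_A(y_B-y_C) + x_B(y_C-y_A) + x_C(y_A-y_B)|/2
= |768.26 + 545.3 + 11.73|/2
= 1325.29/2 = 662.645

662.645


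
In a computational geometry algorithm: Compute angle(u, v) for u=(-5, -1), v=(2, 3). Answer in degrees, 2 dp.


u.v = -13, |u| = sqrt(26) = 5.099, |v| = sqrt(13) = 3.6056
cos(theta) = u.v/(|u||v|) = -13/sqrt(338) = -0.707107
theta = acos(-0.707107) = 135 degrees

135 degrees


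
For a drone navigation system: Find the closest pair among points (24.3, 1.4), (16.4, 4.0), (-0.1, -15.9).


d(P0,P1) = 8.3169, d(P0,P2) = 29.9107, d(P1,P2) = 25.8507
Closest: P0 and P1

Closest pair: (24.3, 1.4) and (16.4, 4.0), distance = 8.3169


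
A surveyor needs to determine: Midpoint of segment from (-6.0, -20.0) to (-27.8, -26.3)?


M = (((-6)+(-27.8))/2, ((-20)+(-26.3))/2)
= (-16.9, -23.15)

(-16.9, -23.15)


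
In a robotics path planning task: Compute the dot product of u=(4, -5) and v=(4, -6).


u . v = u_x*v_x + u_y*v_y = 4*4 + (-5)*(-6)
= 16 + 30 = 46

46


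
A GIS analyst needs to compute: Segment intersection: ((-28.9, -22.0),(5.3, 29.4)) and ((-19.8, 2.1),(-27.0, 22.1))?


Cross products: d1=355.52, d2=-698.56, d3=356.48, d4=1410.56
d1*d2 < 0 and d3*d4 < 0? no

No, they don't intersect


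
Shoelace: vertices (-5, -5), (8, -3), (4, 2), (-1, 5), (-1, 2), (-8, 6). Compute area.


Shoelace sum: ((-5)*(-3) - 8*(-5)) + (8*2 - 4*(-3)) + (4*5 - (-1)*2) + ((-1)*2 - (-1)*5) + ((-1)*6 - (-8)*2) + ((-8)*(-5) - (-5)*6)
= 188
Area = |188|/2 = 94

94


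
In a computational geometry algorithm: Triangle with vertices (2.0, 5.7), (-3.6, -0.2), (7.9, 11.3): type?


Side lengths squared: AB^2=66.17, BC^2=264.5, CA^2=66.17
Sorted: [66.17, 66.17, 264.5]
By sides: Isosceles, By angles: Obtuse

Isosceles, Obtuse


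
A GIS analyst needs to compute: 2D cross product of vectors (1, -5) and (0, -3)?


u x v = u_x*v_y - u_y*v_x = 1*(-3) - (-5)*0
= (-3) - 0 = -3

-3


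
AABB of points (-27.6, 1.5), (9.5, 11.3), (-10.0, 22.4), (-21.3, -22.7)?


x range: [-27.6, 9.5]
y range: [-22.7, 22.4]
Bounding box: (-27.6,-22.7) to (9.5,22.4)

(-27.6,-22.7) to (9.5,22.4)


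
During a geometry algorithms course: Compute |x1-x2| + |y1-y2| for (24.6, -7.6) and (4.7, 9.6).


|24.6-4.7| + |(-7.6)-9.6| = 19.9 + 17.2 = 37.1

37.1


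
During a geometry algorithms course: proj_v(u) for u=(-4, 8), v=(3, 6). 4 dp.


u.v = 36, |v| = sqrt(45) = 6.7082
Scalar projection = u.v / |v| = 36 / sqrt(45) = 5.3666

5.3666


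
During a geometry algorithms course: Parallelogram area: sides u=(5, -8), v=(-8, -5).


|u x v| = |5*(-5) - (-8)*(-8)|
= |(-25) - 64| = 89

89


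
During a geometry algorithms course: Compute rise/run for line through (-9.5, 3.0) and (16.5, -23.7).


slope = (y2-y1)/(x2-x1) = ((-23.7)-3)/(16.5-(-9.5)) = (-26.7)/26 = -1.0269

-1.0269


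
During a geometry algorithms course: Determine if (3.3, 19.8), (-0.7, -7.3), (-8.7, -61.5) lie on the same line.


Cross product: ((-0.7)-3.3)*((-61.5)-19.8) - ((-7.3)-19.8)*((-8.7)-3.3)
= 0

Yes, collinear


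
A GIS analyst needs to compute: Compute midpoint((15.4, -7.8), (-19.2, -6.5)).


M = ((15.4+(-19.2))/2, ((-7.8)+(-6.5))/2)
= (-1.9, -7.15)

(-1.9, -7.15)


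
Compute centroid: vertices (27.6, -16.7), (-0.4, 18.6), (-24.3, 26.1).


Centroid = ((x_A+x_B+x_C)/3, (y_A+y_B+y_C)/3)
= ((27.6+(-0.4)+(-24.3))/3, ((-16.7)+18.6+26.1)/3)
= (0.9667, 9.3333)

(0.9667, 9.3333)


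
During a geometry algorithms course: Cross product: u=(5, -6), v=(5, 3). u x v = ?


u x v = u_x*v_y - u_y*v_x = 5*3 - (-6)*5
= 15 - (-30) = 45

45


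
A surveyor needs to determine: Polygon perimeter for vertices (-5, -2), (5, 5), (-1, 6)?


Sides: (-5, -2)->(5, 5): sqrt(149) = 12.206556, (5, 5)->(-1, 6): sqrt(37) = 6.082763, (-1, 6)->(-5, -2): sqrt(80) = 8.944272
Sum = 27.233591
Perimeter = 27.2336

27.2336


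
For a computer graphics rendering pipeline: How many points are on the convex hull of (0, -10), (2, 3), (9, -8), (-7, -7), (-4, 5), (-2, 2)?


Convex hull vertices (CCW): (-7, -7), (0, -10), (9, -8), (2, 3), (-4, 5)
Count = 5

5


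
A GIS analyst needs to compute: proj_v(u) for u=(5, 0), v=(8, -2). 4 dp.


u.v = 40, |v| = sqrt(68) = 8.2462
Scalar projection = u.v / |v| = 40 / sqrt(68) = 4.8507

4.8507


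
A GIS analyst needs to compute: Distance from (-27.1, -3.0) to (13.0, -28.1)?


dx=40.1, dy=-25.1
d^2 = 40.1^2 + (-25.1)^2 = 2238.02
d = sqrt(2238.02) = 47.3077

47.3077


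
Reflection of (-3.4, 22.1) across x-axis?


Reflection over x-axis: (x,y) -> (x,-y)
(-3.4, 22.1) -> (-3.4, -22.1)

(-3.4, -22.1)


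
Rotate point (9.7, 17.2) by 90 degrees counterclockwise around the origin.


90° CCW: (x,y) -> (-y, x)
(9.7,17.2) -> (-17.2, 9.7)

(-17.2, 9.7)


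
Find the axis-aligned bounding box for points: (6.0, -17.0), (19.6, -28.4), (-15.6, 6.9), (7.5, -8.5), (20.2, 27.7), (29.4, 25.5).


x range: [-15.6, 29.4]
y range: [-28.4, 27.7]
Bounding box: (-15.6,-28.4) to (29.4,27.7)

(-15.6,-28.4) to (29.4,27.7)


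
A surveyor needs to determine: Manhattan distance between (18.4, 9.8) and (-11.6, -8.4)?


|18.4-(-11.6)| + |9.8-(-8.4)| = 30 + 18.2 = 48.2

48.2


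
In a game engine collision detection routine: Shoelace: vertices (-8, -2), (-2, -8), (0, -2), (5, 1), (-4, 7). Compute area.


Shoelace sum: ((-8)*(-8) - (-2)*(-2)) + ((-2)*(-2) - 0*(-8)) + (0*1 - 5*(-2)) + (5*7 - (-4)*1) + ((-4)*(-2) - (-8)*7)
= 177
Area = |177|/2 = 88.5

88.5


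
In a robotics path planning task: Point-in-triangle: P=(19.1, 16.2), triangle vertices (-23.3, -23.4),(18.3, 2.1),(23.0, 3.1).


Cross products: AB x AP = 566.16, BC x BP = 65.47, CA x CP = -709.88
All same sign? no

No, outside


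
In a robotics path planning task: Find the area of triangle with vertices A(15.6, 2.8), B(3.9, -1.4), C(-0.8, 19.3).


Area = |x_A(y_B-y_C) + x_B(y_C-y_A) + x_C(y_A-y_B)|/2
= |(-322.92) + 64.35 + (-3.36)|/2
= 261.93/2 = 130.965

130.965


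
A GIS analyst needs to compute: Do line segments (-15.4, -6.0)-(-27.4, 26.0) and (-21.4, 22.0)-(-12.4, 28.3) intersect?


Cross products: d1=-289.8, d2=73.8, d3=-144, d4=-507.6
d1*d2 < 0 and d3*d4 < 0? no

No, they don't intersect


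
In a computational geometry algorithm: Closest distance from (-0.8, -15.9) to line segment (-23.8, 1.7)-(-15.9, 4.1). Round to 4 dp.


Project P onto AB: t = 1 (clamped to [0,1])
Closest point on segment: (-15.9, 4.1)
Distance: 25.0601

25.0601


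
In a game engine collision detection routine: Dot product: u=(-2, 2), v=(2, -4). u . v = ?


u . v = u_x*v_x + u_y*v_y = (-2)*2 + 2*(-4)
= (-4) + (-8) = -12

-12


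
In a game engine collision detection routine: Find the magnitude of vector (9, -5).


|u| = sqrt(9^2 + (-5)^2) = sqrt(106) = 10.2956

10.2956


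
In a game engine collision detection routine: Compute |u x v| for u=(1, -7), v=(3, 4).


|u x v| = |1*4 - (-7)*3|
= |4 - (-21)| = 25

25


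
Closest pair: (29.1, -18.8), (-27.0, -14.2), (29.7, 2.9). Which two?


d(P0,P1) = 56.2883, d(P0,P2) = 21.7083, d(P1,P2) = 59.2225
Closest: P0 and P2

Closest pair: (29.1, -18.8) and (29.7, 2.9), distance = 21.7083


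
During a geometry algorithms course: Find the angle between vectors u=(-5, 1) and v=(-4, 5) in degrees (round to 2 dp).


u.v = 25, |u| = sqrt(26) = 5.099, |v| = sqrt(41) = 6.4031
cos(theta) = u.v/(|u||v|) = 25/sqrt(1066) = 0.765705
theta = acos(0.765705) = 40.03 degrees

40.03 degrees


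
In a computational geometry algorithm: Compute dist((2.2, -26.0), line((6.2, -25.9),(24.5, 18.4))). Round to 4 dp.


|cross product| = 175.37
|line direction| = sqrt(2297.38) = 47.931
Distance = 175.37/sqrt(2297.38) = 3.6588

3.6588


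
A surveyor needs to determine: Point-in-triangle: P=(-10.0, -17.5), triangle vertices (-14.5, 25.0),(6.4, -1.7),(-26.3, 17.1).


Cross products: AB x AP = -768.1, BC x BP = 824.98, CA x CP = -537.05
All same sign? no

No, outside


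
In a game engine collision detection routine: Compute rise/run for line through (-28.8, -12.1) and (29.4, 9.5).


slope = (y2-y1)/(x2-x1) = (9.5-(-12.1))/(29.4-(-28.8)) = 21.6/58.2 = 0.3711

0.3711


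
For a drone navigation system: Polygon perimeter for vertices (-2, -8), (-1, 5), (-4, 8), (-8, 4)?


Sides: (-2, -8)->(-1, 5): sqrt(170) = 13.038405, (-1, 5)->(-4, 8): sqrt(18) = 4.242641, (-4, 8)->(-8, 4): sqrt(32) = 5.656854, (-8, 4)->(-2, -8): sqrt(180) = 13.416408
Sum = 36.354308
Perimeter = 36.3543

36.3543


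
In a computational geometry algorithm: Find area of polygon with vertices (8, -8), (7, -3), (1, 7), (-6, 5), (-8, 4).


Shoelace sum: (8*(-3) - 7*(-8)) + (7*7 - 1*(-3)) + (1*5 - (-6)*7) + ((-6)*4 - (-8)*5) + ((-8)*(-8) - 8*4)
= 179
Area = |179|/2 = 89.5

89.5


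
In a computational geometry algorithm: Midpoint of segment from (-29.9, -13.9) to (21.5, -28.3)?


M = (((-29.9)+21.5)/2, ((-13.9)+(-28.3))/2)
= (-4.2, -21.1)

(-4.2, -21.1)


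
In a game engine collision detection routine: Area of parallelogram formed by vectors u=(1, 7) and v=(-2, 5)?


|u x v| = |1*5 - 7*(-2)|
= |5 - (-14)| = 19

19


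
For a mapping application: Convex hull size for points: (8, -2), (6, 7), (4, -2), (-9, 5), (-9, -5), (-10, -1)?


Convex hull vertices (CCW): (-10, -1), (-9, -5), (8, -2), (6, 7), (-9, 5)
Count = 5

5


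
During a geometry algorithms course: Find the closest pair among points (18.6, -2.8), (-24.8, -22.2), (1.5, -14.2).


d(P0,P1) = 47.5386, d(P0,P2) = 20.5516, d(P1,P2) = 27.4898
Closest: P0 and P2

Closest pair: (18.6, -2.8) and (1.5, -14.2), distance = 20.5516


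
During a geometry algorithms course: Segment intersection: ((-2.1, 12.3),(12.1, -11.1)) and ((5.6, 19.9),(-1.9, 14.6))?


Cross products: d1=16.19, d2=266.95, d3=288.1, d4=37.34
d1*d2 < 0 and d3*d4 < 0? no

No, they don't intersect


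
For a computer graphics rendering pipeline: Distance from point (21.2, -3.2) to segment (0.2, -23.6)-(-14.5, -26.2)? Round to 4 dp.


Project P onto AB: t = 0 (clamped to [0,1])
Closest point on segment: (0.2, -23.6)
Distance: 29.2773

29.2773


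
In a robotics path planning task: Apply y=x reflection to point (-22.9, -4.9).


Reflection over y=x: (x,y) -> (y,x)
(-22.9, -4.9) -> (-4.9, -22.9)

(-4.9, -22.9)


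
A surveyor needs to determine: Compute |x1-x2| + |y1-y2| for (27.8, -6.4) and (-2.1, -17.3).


|27.8-(-2.1)| + |(-6.4)-(-17.3)| = 29.9 + 10.9 = 40.8

40.8


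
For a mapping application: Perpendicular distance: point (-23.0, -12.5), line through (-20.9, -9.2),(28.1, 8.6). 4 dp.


|cross product| = 124.32
|line direction| = sqrt(2717.84) = 52.1329
Distance = 124.32/sqrt(2717.84) = 2.3847

2.3847


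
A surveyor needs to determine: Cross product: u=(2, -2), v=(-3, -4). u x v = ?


u x v = u_x*v_y - u_y*v_x = 2*(-4) - (-2)*(-3)
= (-8) - 6 = -14

-14
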